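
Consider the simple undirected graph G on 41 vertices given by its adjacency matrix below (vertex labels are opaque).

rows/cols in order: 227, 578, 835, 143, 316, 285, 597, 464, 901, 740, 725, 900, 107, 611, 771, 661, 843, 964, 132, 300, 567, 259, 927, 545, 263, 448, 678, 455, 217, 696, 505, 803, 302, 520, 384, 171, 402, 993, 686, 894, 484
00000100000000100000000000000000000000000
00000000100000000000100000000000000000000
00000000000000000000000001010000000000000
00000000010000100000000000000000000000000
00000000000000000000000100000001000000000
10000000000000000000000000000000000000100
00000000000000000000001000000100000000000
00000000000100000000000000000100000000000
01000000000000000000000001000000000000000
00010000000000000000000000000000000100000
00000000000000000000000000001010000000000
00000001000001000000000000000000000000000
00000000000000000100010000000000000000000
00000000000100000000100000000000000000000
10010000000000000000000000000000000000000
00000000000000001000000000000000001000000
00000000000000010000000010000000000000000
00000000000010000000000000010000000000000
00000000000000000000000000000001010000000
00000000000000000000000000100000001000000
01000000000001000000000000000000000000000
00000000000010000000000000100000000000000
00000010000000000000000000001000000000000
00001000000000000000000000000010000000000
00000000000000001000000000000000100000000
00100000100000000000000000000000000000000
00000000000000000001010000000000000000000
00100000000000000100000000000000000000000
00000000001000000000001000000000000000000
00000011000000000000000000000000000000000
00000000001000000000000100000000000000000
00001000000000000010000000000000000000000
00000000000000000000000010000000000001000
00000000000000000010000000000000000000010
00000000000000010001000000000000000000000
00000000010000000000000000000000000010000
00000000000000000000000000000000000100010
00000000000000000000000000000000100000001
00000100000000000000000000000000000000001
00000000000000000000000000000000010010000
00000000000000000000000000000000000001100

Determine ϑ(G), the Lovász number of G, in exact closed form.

Vertex 300 has 2 neighbors: 678, 384.
deg(678) = 2; N(678) = {300, 259}.
Vertex 464 has 2 neighbors: 900, 696.
N(894) = {520, 402}, |N(894)| = 2.
Regular of degree 2 on 41 vertices: the odd cycle C_{41}.
A has 21 distinct eigenvalues ≈ [2.0, 1.9766, 1.9068, 1.7923, 1.6359, 1.441, 1.2125, 0.9554, 0.676, 0.3808, 0.0766, -0.2294, -0.53, -0.8181, -1.0871, -1.3307, -1.543, -1.7191, -1.855, -1.9474, -1.9941].
With N=41: ϑ(G) = 41·(-(-1)*2*cos(pi/41))/(2−(-2*cos(pi/41))) = 41*cos(pi/41)/(cos(pi/41) + 1).
ϑ(G) ≈ 20.469880.
Check 20 ≤ 41*cos(pi/41)/(cos(pi/41) + 1) ≤ 21: both strict.

41*cos(pi/41)/(cos(pi/41) + 1)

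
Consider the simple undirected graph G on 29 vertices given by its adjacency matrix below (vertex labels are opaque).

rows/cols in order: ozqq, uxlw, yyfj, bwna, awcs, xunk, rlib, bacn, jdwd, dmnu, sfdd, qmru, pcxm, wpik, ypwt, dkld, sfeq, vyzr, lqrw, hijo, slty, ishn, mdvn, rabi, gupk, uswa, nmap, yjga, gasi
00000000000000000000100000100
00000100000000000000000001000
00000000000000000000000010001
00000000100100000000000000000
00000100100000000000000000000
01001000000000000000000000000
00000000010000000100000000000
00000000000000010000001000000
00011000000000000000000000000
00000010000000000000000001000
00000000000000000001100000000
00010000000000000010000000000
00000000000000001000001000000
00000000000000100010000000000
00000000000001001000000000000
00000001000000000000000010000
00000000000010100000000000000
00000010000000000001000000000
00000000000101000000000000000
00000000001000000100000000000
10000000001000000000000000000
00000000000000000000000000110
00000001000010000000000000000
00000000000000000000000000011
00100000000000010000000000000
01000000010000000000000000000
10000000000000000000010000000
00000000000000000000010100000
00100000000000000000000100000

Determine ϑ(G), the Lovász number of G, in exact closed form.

Vertex lqrw has 2 neighbors: qmru, wpik.
deg(mdvn) = 2; N(mdvn) = {bacn, pcxm}.
Vertex hijo has 2 neighbors: sfdd, vyzr.
N(sfdd) = {hijo, slty}, |N(sfdd)| = 2.
29-vertex 2-regular graph: connected 2-regular on 29 ⇒ C_{29}.
Distinct eigenvalues (to 6 d.p.): [2.0, 1.953241, 1.815151, 1.592186, 1.294773, 0.936817, 0.535057, 0.108278, -0.323564, -0.740276, -1.122374, -1.451991, -1.713714, -1.895306, -1.988276].
Lovász (edge-transitive): ϑ = −29·(-2*cos(pi/29))/((2)−(-2*cos(pi/29))) = 29*cos(pi/29)/(cos(pi/29) + 1).
≈ 14.45737526 (to 8 d.p.).
α=14, χ(Ḡ)=15; ϑ=29*cos(pi/29)/(cos(pi/29) + 1) lies between (both strict).

29*cos(pi/29)/(cos(pi/29) + 1)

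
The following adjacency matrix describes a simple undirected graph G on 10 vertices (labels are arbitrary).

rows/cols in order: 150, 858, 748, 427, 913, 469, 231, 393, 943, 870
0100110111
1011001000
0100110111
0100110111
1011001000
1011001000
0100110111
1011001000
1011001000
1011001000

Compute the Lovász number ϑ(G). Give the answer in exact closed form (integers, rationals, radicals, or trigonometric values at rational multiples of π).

N(943) = {150, 748, 427, 231}, |N(943)| = 4.
Vertex 870 has 4 neighbors: 150, 748, 427, 231.
N(858) = {150, 748, 427, 231}, |N(858)| = 4.
Vertex 150 has 6 neighbors: 858, 913, 469, 393, 943, 870.
Complete multipartite on [6, 4]: sandwich collapses at ϑ=6.
Numerically 6.0000000.
Sandwich: α(G)=6 ≤ ϑ(G)=6 ≤ χ(Ḡ)=6 (collapsed).

6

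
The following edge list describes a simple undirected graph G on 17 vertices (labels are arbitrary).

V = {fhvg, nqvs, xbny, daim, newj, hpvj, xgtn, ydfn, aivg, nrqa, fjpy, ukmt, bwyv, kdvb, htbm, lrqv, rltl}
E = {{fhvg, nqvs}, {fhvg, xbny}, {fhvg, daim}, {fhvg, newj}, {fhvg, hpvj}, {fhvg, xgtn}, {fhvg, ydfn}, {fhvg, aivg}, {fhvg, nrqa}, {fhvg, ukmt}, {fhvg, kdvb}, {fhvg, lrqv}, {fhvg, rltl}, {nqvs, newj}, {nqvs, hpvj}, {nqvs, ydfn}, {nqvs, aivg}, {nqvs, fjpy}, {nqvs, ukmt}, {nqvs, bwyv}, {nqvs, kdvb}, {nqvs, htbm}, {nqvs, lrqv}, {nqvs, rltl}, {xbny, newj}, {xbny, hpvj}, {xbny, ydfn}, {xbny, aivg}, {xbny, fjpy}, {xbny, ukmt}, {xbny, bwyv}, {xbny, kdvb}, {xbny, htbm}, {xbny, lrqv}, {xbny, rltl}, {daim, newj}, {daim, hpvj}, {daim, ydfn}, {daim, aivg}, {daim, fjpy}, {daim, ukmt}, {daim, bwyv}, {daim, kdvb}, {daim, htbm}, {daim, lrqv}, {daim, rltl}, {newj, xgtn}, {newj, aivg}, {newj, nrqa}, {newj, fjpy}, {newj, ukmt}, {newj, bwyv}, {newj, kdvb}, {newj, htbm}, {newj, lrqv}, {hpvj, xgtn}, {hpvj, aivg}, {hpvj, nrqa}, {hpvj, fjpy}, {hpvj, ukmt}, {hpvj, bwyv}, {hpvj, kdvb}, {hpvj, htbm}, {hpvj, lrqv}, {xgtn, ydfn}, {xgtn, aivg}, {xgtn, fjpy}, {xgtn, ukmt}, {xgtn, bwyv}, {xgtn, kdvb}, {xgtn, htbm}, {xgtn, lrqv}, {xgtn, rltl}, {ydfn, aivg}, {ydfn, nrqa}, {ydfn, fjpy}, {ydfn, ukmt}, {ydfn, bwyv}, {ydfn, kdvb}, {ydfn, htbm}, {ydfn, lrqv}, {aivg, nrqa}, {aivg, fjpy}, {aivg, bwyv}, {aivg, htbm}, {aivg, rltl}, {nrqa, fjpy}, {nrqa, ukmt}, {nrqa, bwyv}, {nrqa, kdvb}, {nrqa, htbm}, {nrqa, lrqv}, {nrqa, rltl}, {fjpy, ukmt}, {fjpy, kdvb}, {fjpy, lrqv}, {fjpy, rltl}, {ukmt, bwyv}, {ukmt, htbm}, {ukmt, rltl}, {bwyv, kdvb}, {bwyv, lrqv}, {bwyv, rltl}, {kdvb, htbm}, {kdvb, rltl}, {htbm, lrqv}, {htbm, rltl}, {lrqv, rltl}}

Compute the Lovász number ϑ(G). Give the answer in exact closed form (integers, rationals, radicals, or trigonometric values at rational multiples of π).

5

Vertex ydfn has 13 neighbors: fhvg, nqvs, xbny, daim, xgtn, aivg, nrqa, fjpy, ukmt, bwyv, kdvb, htbm, lrqv.
N(newj) = {fhvg, nqvs, xbny, daim, xgtn, aivg, nrqa, fjpy, ukmt, bwyv, kdvb, htbm, lrqv}, |N(newj)| = 13.
Vertex lrqv has 13 neighbors: fhvg, nqvs, xbny, daim, newj, hpvj, xgtn, ydfn, nrqa, fjpy, bwyv, htbm, rltl.
deg(rltl) = 13; N(rltl) = {fhvg, nqvs, xbny, daim, xgtn, aivg, nrqa, fjpy, ukmt, bwyv, kdvb, htbm, lrqv}.
Complete multipartite on [5, 4, 4, 4]: sandwich collapses at ϑ=5.
Numerically 5.00000.
α=5, χ(Ḡ)=5; ϑ=5 lies between (collapsed).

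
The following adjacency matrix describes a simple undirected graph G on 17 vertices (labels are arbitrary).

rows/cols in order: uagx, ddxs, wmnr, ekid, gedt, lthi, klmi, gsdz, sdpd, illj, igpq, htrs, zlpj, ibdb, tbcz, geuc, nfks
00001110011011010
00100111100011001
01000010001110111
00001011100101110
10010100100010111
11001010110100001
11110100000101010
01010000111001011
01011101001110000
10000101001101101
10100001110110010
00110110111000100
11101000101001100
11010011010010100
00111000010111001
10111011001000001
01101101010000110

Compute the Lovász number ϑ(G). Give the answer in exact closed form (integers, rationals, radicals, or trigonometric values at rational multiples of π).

N(geuc) = {uagx, wmnr, ekid, gedt, klmi, gsdz, igpq, nfks}, |N(geuc)| = 8.
N(uagx) = {gedt, lthi, klmi, illj, igpq, zlpj, ibdb, geuc}, |N(uagx)| = 8.
Vertex sdpd has 8 neighbors: ddxs, ekid, gedt, lthi, gsdz, igpq, htrs, zlpj.
Vertex nfks has 8 neighbors: ddxs, wmnr, gedt, lthi, gsdz, illj, tbcz, geuc.
G on 17 vertices is 8-regular; Paley(17): SR with (k,λ,μ)=(8,3,4).
spec(A) ≈ [8.0, 1.5616, -2.5616] (distinct, 4 d.p.).
Lovász (edge-transitive): ϑ = −17·(-sqrt(17)/2 - 1/2)/((8)−(-sqrt(17)/2 - 1/2)) = sqrt(17).
Numerically 4.1231056.

sqrt(17)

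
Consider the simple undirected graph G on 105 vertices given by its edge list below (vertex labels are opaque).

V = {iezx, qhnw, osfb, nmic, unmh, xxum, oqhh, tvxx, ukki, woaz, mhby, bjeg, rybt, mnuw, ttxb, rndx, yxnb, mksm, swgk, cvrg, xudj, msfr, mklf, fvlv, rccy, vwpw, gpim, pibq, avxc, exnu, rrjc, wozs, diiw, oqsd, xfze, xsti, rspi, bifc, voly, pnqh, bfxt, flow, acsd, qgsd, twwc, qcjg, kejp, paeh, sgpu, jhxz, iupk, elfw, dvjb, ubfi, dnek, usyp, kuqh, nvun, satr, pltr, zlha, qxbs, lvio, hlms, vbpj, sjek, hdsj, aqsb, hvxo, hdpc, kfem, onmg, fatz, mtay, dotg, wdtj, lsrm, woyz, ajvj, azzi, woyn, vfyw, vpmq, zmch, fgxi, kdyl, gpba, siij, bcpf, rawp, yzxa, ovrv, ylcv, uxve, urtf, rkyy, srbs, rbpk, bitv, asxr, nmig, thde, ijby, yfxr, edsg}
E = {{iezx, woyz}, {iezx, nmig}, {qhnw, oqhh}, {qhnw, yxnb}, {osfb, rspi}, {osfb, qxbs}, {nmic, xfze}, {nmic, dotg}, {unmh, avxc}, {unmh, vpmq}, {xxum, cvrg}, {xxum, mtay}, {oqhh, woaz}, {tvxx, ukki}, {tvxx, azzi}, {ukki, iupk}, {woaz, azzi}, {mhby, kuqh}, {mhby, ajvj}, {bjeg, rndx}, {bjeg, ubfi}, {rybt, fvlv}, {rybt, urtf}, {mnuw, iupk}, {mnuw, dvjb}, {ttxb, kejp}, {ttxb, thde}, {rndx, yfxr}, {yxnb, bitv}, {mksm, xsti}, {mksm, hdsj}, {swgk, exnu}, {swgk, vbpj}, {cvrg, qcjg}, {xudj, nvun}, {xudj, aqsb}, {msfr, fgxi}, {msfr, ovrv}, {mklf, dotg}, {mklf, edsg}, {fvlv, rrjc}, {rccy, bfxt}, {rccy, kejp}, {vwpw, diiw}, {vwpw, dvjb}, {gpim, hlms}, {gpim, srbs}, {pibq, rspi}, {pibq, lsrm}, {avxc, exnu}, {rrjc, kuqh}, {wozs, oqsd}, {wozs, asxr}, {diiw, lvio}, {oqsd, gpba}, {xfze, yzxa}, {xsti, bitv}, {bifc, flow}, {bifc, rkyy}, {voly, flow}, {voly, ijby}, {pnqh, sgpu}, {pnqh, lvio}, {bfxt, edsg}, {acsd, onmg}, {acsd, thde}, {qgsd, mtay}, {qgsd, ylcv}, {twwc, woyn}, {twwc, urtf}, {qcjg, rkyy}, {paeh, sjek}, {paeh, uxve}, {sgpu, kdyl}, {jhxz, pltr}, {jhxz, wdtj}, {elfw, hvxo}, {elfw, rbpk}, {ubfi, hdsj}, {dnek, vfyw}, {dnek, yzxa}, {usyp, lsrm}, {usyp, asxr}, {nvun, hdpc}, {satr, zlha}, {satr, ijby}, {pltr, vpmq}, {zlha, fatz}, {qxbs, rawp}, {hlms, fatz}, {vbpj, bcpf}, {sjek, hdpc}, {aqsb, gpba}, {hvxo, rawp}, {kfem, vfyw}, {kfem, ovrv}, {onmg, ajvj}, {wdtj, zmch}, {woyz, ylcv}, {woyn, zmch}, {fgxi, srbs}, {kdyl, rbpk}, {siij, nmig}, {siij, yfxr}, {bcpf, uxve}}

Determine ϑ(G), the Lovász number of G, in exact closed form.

N(diiw) = {vwpw, lvio}, |N(diiw)| = 2.
deg(paeh) = 2; N(paeh) = {sjek, uxve}.
deg(mhby) = 2; N(mhby) = {kuqh, ajvj}.
N(asxr) = {wozs, usyp}, |N(asxr)| = 2.
105-vertex 2-regular graph: the odd cycle C_{105}.
The 53 distinct eigenvalues: [2.0, 1.9964, 1.9857, 1.9679, 1.943, 1.9111, 1.8725, 1.8271, 1.7752, 1.7169, 1.6525, 1.5821, 1.5061, 1.4248, 1.3383, 1.247, 1.1512, 1.0514, 0.9477, 0.8407, 0.7307, 0.618, 0.5032, 0.3865, 0.2685, 0.1495, 0.0299, -0.0897, -0.2091, -0.3276, -0.445, -0.5609, -0.6747, -0.7861, -0.8946, -1.0, -1.1018, -1.1996, -1.2932, -1.3821, -1.4661, -1.5448, -1.618, -1.6854, -1.7468, -1.8019, -1.8506, -1.8927, -1.9279, -1.9563, -1.9777, -1.9919, -1.9991].
−105·(-2*cos(pi/105)) / ((2)−(-2*cos(pi/105))) = 105*cos(pi/105)/(cos(pi/105) + 1) = ϑ(G).
= 52.4882… (decimal).
α=52, χ(Ḡ)=53; ϑ=105*cos(pi/105)/(cos(pi/105) + 1) lies between (both strict).

105*cos(pi/105)/(cos(pi/105) + 1)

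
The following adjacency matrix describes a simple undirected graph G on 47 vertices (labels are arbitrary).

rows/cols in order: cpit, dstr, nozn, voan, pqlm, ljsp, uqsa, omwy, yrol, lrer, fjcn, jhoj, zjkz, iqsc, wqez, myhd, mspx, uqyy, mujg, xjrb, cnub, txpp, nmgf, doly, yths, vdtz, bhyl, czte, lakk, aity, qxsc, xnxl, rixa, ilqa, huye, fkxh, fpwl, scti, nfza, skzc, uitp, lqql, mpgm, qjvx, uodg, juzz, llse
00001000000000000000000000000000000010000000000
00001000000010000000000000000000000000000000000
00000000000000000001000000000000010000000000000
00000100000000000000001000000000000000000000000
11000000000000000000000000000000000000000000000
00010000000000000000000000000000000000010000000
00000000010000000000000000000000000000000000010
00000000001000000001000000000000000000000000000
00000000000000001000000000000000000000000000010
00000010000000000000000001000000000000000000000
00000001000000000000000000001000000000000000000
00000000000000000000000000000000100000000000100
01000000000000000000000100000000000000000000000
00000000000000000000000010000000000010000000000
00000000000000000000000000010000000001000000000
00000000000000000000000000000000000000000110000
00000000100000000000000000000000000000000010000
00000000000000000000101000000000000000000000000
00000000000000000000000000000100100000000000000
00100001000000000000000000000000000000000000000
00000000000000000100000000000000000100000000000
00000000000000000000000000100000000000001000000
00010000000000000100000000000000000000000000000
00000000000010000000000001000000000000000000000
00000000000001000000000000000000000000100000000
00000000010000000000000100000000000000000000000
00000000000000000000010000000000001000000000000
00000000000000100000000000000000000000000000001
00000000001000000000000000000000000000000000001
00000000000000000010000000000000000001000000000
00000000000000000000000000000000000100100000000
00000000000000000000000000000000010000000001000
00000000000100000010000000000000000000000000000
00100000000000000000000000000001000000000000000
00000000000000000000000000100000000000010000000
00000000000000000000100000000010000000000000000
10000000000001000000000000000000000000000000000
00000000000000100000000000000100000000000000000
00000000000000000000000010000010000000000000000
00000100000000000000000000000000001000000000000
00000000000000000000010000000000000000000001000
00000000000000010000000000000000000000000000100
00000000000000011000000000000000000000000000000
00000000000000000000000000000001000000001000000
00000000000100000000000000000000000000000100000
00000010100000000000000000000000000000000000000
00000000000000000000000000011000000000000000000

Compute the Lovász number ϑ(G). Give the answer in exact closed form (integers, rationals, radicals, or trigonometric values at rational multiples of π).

47*cos(pi/47)/(cos(pi/47) + 1)

N(vdtz) = {lrer, doly}, |N(vdtz)| = 2.
deg(lakk) = 2; N(lakk) = {fjcn, llse}.
Vertex aity has 2 neighbors: mujg, scti.
deg(jhoj) = 2; N(jhoj) = {rixa, uodg}.
Every vertex has degree 2 (N=47); the odd cycle C_{47}.
Distinct eigenvalues (to 5 d.p.): [2.0, 1.98215, 1.92894, 1.8413, 1.7208, 1.5696, 1.39038, 1.18636, 0.96116, 0.71882, 0.46364, 0.20019, -0.06683, -0.33266, -0.59255, -0.84187, -1.07616, -1.29126, -1.4833, -1.64888, -1.78504, -1.88934, -1.95992, -1.99553].
Lovász: ϑ = −47(-2*cos(pi/47))/(2+-(-1)*2*cos(pi/47)) = 47*cos(pi/47)/(cos(pi/47) + 1).
≈ 23.47373149 (to 8 d.p.).
α=23, χ(Ḡ)=24; ϑ=47*cos(pi/47)/(cos(pi/47) + 1) lies between (both strict).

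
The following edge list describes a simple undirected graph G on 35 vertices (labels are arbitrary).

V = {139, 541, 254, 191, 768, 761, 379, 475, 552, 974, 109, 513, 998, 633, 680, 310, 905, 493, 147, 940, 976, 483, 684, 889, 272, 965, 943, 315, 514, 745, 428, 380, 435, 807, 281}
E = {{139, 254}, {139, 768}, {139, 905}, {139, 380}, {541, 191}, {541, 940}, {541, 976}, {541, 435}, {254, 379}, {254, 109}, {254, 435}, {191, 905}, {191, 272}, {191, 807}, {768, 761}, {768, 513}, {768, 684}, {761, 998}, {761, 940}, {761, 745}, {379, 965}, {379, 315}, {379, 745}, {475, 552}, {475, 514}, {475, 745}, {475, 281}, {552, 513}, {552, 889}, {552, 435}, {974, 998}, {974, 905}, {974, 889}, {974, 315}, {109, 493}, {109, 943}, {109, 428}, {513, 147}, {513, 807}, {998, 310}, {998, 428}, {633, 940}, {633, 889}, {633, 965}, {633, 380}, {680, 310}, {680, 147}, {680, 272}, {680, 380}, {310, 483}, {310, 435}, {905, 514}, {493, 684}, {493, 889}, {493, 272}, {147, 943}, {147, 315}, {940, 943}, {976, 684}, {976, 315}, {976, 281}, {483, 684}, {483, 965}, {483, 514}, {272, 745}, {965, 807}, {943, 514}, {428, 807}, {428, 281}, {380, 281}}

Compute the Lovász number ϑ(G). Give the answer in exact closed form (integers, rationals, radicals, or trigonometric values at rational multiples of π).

N(680) = {310, 147, 272, 380}, |N(680)| = 4.
N(310) = {998, 680, 483, 435}, |N(310)| = 4.
deg(552) = 4; N(552) = {475, 513, 889, 435}.
deg(633) = 4; N(633) = {940, 889, 965, 380}.
Every vertex has degree 4 (N=35); Kneser K(7,3) on C(7,3)=35 vertices.
The 4 distinct eigenvalues: [4.0, 2.0, -1.0, -3.0].
With N=35: ϑ(G) = 35·(-1*(-3))/(4−(-3)) = 15.
≈ 15.000000000 (to 9 d.p.).

15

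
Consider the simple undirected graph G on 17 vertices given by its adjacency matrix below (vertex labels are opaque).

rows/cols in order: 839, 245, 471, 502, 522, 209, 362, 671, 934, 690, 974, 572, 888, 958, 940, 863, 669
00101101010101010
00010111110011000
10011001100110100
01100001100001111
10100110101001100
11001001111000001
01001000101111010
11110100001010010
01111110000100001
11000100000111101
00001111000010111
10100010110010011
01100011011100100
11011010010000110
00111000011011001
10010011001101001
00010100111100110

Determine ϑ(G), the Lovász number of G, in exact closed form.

deg(863) = 8; N(863) = {839, 502, 362, 671, 974, 572, 958, 669}.
N(209) = {839, 245, 522, 671, 934, 690, 974, 669}, |N(209)| = 8.
N(572) = {839, 471, 362, 934, 690, 888, 863, 669}, |N(572)| = 8.
N(888) = {245, 471, 362, 671, 690, 974, 572, 940}, |N(888)| = 8.
deg(v) = 8 for all v (|V|=17); strongly regular (17,8,3,4).
The 3 distinct eigenvalues: [8.0, 1.561553, -2.561553].
−17·(-sqrt(17)/2 - 1/2) / ((8)−(-sqrt(17)/2 - 1/2)) = sqrt(17) = ϑ(G).
= 4.123106… (decimal).

sqrt(17)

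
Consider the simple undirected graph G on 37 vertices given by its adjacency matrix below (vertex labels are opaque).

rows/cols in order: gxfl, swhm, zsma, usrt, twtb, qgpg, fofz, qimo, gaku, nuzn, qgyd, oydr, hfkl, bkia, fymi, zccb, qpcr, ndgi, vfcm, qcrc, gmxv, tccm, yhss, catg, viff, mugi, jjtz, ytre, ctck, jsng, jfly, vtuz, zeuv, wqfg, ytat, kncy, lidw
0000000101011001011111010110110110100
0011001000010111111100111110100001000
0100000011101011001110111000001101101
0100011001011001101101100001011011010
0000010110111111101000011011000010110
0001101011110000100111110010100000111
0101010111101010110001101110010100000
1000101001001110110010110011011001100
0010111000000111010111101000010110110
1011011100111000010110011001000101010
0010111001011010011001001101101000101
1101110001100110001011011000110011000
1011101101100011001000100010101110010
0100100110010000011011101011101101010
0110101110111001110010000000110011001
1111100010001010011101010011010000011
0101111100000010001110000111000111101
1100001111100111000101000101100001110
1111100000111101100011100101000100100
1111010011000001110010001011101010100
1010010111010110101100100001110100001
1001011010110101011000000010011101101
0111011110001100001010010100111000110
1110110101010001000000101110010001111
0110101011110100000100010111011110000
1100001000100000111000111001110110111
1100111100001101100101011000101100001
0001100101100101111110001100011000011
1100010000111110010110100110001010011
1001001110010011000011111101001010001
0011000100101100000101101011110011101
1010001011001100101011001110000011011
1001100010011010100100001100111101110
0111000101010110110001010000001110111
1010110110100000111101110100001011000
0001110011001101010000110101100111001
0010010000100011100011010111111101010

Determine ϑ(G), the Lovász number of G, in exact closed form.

sqrt(37)

deg(jsng) = 18; N(jsng) = {gxfl, usrt, fofz, qimo, gaku, oydr, fymi, zccb, gmxv, tccm, yhss, catg, viff, mugi, ytre, jfly, zeuv, lidw}.
deg(ndgi) = 18; N(ndgi) = {gxfl, swhm, fofz, qimo, gaku, nuzn, qgyd, bkia, fymi, zccb, qcrc, tccm, mugi, ytre, ctck, wqfg, ytat, kncy}.
deg(nuzn) = 18; N(nuzn) = {gxfl, zsma, usrt, qgpg, fofz, qimo, qgyd, oydr, hfkl, ndgi, qcrc, gmxv, catg, viff, ytre, vtuz, wqfg, kncy}.
deg(gaku) = 18; N(gaku) = {zsma, twtb, qgpg, fofz, bkia, fymi, zccb, ndgi, qcrc, gmxv, tccm, yhss, viff, jsng, vtuz, zeuv, ytat, kncy}.
G on 37 vertices is 18-regular; SR(37,18,8,9) — a Paley graph.
A has 3 distinct eigenvalues ≈ [18.0, 2.5414, -3.5414].
With N=37: ϑ(G) = 37·(-(-sqrt(37)/2 - 1/2))/(18−(-sqrt(37)/2 - 1/2)) = sqrt(37).
Numerically 6.0827625.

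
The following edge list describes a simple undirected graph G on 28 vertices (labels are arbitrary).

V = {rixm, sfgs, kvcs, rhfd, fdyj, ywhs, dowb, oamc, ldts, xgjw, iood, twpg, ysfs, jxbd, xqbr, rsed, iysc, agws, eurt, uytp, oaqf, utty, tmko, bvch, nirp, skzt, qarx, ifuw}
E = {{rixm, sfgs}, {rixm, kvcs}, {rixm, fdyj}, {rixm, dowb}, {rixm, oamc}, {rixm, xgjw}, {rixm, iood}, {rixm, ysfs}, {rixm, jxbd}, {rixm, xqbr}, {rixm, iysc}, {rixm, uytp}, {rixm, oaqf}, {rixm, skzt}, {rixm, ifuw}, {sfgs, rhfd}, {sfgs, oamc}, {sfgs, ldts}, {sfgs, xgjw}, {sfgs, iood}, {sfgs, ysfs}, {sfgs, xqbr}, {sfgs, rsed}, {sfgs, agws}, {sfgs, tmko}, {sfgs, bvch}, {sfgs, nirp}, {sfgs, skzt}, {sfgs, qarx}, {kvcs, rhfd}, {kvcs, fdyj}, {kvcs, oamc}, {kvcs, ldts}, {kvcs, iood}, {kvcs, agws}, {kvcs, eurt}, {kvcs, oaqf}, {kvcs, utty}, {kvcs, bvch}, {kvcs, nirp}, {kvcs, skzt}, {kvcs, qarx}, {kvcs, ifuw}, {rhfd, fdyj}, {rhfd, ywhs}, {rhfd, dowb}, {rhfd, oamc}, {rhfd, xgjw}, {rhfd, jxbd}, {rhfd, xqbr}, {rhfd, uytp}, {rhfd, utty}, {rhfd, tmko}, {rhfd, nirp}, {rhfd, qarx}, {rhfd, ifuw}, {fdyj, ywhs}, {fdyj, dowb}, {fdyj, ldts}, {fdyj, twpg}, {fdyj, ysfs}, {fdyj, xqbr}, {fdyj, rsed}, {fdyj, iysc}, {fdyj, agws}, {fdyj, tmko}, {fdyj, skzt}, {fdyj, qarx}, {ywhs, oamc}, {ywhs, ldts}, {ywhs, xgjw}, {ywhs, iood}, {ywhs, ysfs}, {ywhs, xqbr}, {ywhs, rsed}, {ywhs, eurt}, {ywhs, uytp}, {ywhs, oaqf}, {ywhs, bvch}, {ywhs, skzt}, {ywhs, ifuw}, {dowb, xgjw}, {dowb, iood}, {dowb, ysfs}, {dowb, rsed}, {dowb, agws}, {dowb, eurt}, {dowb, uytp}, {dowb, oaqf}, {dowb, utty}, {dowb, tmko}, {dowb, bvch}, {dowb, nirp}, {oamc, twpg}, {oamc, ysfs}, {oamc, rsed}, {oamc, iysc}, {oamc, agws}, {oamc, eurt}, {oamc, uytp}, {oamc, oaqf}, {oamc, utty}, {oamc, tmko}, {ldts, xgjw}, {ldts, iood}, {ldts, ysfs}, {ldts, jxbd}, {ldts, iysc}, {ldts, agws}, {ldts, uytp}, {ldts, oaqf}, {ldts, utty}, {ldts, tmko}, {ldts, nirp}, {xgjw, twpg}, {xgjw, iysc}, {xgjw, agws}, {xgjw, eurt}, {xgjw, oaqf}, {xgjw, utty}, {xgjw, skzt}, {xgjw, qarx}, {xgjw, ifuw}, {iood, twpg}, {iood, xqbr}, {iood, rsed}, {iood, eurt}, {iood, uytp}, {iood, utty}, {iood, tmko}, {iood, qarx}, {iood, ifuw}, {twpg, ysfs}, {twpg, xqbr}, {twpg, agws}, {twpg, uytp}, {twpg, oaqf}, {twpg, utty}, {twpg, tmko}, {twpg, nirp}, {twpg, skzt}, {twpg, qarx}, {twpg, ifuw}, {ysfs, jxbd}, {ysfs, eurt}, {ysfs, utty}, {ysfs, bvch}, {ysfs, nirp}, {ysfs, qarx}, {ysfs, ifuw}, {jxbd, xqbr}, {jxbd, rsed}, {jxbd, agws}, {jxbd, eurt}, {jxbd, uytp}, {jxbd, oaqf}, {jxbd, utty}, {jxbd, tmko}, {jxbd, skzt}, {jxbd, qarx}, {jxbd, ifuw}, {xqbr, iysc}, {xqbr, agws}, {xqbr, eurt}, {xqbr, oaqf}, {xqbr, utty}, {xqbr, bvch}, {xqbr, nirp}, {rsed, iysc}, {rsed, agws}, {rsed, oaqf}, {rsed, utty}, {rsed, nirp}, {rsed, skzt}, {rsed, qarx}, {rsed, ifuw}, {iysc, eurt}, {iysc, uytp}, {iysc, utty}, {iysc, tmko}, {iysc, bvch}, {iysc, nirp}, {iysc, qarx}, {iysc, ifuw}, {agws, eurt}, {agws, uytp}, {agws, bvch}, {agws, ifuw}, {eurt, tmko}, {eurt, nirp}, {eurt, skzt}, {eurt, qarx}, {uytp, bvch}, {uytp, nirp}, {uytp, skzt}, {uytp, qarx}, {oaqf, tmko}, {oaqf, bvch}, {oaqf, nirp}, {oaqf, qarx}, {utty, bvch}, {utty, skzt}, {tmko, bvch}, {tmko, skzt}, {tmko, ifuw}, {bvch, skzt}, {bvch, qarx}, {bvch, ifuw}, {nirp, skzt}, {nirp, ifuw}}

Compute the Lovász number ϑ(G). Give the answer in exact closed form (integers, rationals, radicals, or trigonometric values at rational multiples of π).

Vertex rsed has 15 neighbors: sfgs, fdyj, ywhs, dowb, oamc, iood, jxbd, iysc, agws, oaqf, utty, nirp, skzt, qarx, ifuw.
Vertex qarx has 15 neighbors: sfgs, kvcs, rhfd, fdyj, xgjw, iood, twpg, ysfs, jxbd, rsed, iysc, eurt, uytp, oaqf, bvch.
Vertex twpg has 15 neighbors: fdyj, oamc, xgjw, iood, ysfs, xqbr, agws, uytp, oaqf, utty, tmko, nirp, skzt, qarx, ifuw.
deg(xgjw) = 15; N(xgjw) = {rixm, sfgs, rhfd, ywhs, dowb, ldts, twpg, iysc, agws, eurt, oaqf, utty, skzt, qarx, ifuw}.
Regular of degree 15 on 28 vertices: Kneser-type, 2-subsets of [8].
The 3 distinct eigenvalues: [15.0, 1.0, -5.0].
Lovász (edge-transitive): ϑ = −28·(-5)/((15)−(-5)) = 7.
ϑ(G) ≈ 7.00000000.

7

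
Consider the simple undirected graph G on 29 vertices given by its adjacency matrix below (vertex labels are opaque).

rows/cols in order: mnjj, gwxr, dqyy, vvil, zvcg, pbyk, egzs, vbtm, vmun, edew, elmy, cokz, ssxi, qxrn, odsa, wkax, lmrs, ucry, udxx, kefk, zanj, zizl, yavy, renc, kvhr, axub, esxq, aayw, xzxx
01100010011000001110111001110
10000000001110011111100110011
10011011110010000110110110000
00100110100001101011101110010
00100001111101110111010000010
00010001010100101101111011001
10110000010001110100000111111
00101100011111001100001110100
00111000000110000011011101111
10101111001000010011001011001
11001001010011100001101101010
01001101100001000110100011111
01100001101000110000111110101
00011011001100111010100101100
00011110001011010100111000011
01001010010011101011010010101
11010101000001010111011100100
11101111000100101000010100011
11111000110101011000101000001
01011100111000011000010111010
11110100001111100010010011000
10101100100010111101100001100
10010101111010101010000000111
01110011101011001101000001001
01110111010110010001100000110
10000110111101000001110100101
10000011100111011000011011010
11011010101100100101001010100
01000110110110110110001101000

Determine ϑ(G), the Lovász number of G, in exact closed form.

sqrt(29)

deg(zanj) = 14; N(zanj) = {mnjj, gwxr, dqyy, vvil, pbyk, elmy, cokz, ssxi, qxrn, odsa, udxx, zizl, kvhr, axub}.
deg(gwxr) = 14; N(gwxr) = {mnjj, elmy, cokz, ssxi, wkax, lmrs, ucry, udxx, kefk, zanj, renc, kvhr, aayw, xzxx}.
deg(mnjj) = 14; N(mnjj) = {gwxr, dqyy, egzs, edew, elmy, lmrs, ucry, udxx, zanj, zizl, yavy, axub, esxq, aayw}.
deg(cokz) = 14; N(cokz) = {gwxr, zvcg, pbyk, vbtm, vmun, qxrn, ucry, udxx, zanj, kvhr, axub, esxq, aayw, xzxx}.
deg(v) = 14 for all v (|V|=29); strongly regular (29,14,6,7).
spec(A) ≈ [14.0, 2.19258, -3.19258] (distinct, 5 d.p.).
ϑ = −N·λ_min/(λ_max−λ_min) = −29·(-sqrt(29)/2 - 1/2)/(14−(-sqrt(29)/2 - 1/2)) = sqrt(29).
Numerically 5.38516481.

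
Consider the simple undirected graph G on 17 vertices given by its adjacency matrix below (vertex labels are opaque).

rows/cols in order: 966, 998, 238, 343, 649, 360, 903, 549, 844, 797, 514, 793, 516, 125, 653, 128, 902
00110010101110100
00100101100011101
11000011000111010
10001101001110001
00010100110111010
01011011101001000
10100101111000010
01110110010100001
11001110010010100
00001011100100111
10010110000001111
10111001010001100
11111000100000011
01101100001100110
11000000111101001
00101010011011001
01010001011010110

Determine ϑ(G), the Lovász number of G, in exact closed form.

sqrt(17)

Vertex 998 has 8 neighbors: 238, 360, 549, 844, 516, 125, 653, 902.
Vertex 516 has 8 neighbors: 966, 998, 238, 343, 649, 844, 128, 902.
N(549) = {998, 238, 343, 360, 903, 797, 793, 902}, |N(549)| = 8.
deg(128) = 8; N(128) = {238, 649, 903, 797, 514, 516, 125, 902}.
17-vertex 8-regular graph: strongly regular (17,8,3,4).
The 3 distinct eigenvalues: [8.0, 1.561553, -2.561553].
λ_max=8, λ_min=-sqrt(17)/2 - 1/2; ϑ = −17·λ_min/(λ_max−λ_min) = sqrt(17).
= 4.123106… (decimal).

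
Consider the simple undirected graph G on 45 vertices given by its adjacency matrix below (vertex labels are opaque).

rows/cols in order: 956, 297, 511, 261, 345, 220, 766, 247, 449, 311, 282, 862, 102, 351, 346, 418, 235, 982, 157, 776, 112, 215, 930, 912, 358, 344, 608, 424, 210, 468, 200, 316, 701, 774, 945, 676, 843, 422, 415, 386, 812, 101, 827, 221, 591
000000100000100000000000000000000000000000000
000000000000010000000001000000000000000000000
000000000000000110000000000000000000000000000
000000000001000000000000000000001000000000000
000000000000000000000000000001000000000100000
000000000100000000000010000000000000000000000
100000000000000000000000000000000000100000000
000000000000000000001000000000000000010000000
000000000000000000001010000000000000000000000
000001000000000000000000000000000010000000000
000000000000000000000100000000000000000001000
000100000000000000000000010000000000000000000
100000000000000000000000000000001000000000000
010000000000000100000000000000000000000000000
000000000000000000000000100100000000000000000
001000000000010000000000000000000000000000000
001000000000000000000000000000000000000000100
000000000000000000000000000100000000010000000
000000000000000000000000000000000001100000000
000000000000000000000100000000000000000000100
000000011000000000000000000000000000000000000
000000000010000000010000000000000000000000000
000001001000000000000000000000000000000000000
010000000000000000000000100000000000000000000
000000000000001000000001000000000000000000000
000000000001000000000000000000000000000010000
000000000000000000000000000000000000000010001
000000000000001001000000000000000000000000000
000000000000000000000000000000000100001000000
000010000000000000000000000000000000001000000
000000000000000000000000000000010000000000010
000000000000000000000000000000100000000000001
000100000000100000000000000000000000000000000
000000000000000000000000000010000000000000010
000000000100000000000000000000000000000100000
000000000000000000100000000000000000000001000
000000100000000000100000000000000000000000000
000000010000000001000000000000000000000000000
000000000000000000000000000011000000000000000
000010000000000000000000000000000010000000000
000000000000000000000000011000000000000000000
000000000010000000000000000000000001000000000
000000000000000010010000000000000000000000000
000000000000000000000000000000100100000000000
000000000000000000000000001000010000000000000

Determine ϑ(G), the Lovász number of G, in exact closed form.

45*cos(pi/45)/(cos(pi/45) + 1)

Vertex 812 has 2 neighbors: 344, 608.
Vertex 345 has 2 neighbors: 468, 386.
deg(982) = 2; N(982) = {424, 422}.
Vertex 311 has 2 neighbors: 220, 945.
deg(v) = 2 for all v (|V|=45); a single 45-cycle (edge-transitive).
The 23 distinct eigenvalues: [2.0, 1.9805, 1.9225, 1.8271, 1.6961, 1.5321, 1.3383, 1.1184, 0.8767, 0.618, 0.3473, 0.0698, -0.2091, -0.4838, -0.7492, -1.0, -1.2313, -1.4387, -1.618, -1.7659, -1.8794, -1.9563, -1.9951].
Lovász (edge-transitive): ϑ = −45·(-2*cos(pi/45))/((2)−(-2*cos(pi/45))) = 45*cos(pi/45)/(cos(pi/45) + 1).
Numerically 22.4726.
22 ≤ 45*cos(pi/45)/(cos(pi/45) + 1) ≤ 23: both strict.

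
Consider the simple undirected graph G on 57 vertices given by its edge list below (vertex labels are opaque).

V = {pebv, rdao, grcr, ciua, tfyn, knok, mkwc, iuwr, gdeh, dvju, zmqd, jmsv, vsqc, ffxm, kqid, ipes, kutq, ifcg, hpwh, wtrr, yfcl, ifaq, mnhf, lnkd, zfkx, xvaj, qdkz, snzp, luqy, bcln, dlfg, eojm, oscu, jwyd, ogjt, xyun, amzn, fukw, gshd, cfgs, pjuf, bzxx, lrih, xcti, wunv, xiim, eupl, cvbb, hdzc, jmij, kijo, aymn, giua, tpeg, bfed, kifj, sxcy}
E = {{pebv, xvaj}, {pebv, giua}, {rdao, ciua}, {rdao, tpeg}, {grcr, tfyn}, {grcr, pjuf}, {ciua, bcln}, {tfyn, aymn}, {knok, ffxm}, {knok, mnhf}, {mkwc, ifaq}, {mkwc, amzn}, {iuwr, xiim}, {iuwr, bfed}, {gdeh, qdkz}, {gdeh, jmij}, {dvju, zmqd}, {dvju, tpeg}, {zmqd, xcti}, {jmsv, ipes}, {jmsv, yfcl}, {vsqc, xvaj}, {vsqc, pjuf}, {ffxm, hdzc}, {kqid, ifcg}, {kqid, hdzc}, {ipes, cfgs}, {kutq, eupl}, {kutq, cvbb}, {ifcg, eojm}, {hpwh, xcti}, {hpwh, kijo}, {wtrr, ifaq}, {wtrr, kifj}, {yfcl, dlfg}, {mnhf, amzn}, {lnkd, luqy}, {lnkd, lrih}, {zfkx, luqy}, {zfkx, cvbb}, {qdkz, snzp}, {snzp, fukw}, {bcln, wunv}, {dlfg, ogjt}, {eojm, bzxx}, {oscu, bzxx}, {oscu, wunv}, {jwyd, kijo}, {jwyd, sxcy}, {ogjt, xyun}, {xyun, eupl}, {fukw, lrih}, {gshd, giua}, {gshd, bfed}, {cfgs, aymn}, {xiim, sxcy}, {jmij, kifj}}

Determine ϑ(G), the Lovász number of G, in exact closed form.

deg(tpeg) = 2; N(tpeg) = {rdao, dvju}.
Vertex xyun has 2 neighbors: ogjt, eupl.
N(jwyd) = {kijo, sxcy}, |N(jwyd)| = 2.
N(zfkx) = {luqy, cvbb}, |N(zfkx)| = 2.
57-vertex 2-regular graph: this is C_{57}, the 57-cycle.
spec(A) ≈ [2.0, 1.98786, 1.95159, 1.89163, 1.80871, 1.70384, 1.57828, 1.43357, 1.27145, 1.0939, 0.90307, 0.70128, 0.49097, 0.27471, 0.05511, -0.16516, -0.38342, -0.59703, -0.80339, -1.0, -1.18447, -1.35456, -1.50821, -1.64356, -1.75895, -1.85299, -1.92454, -1.97272, -1.99696] (distinct, 5 d.p.).
Lovász: ϑ = −57(-2*cos(pi/57))/(2+-(-1)*2*cos(pi/57)) = 57*cos(pi/57)/(cos(pi/57) + 1).
= 28.47834517… (decimal).
Lovász sandwich 28 ≤ 57*cos(pi/57)/(cos(pi/57) + 1) ≤ 29: both strict.

57*cos(pi/57)/(cos(pi/57) + 1)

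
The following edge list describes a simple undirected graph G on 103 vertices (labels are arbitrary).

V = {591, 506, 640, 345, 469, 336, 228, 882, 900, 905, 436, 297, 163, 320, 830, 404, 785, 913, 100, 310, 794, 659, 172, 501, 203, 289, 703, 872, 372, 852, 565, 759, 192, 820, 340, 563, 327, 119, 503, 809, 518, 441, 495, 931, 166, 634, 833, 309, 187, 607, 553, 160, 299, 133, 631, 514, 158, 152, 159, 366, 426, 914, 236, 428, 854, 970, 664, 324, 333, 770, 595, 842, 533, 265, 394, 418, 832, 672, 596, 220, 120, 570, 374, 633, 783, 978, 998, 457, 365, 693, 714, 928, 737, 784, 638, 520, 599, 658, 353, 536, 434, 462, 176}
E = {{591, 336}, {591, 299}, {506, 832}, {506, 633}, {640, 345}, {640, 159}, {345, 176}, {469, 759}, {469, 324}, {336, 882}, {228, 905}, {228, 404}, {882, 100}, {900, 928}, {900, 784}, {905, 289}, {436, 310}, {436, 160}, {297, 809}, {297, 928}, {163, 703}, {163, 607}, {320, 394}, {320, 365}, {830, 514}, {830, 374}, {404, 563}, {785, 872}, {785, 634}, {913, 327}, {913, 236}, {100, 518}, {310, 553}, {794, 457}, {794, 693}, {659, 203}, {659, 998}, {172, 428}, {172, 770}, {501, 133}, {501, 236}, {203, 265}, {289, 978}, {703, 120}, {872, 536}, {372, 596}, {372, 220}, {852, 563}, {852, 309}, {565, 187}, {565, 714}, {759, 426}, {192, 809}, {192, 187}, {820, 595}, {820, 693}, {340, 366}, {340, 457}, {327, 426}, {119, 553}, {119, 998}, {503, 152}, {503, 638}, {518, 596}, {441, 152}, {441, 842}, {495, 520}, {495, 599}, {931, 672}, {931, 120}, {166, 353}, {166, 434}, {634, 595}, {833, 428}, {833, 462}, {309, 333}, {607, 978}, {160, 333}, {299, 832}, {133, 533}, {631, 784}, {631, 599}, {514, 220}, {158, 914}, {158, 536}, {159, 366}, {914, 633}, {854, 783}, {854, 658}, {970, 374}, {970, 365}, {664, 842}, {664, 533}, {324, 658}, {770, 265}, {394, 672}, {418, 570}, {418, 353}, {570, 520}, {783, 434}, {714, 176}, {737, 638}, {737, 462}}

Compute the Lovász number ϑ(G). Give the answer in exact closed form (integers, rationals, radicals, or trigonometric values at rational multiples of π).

deg(501) = 2; N(501) = {133, 236}.
N(770) = {172, 265}, |N(770)| = 2.
deg(172) = 2; N(172) = {428, 770}.
N(978) = {289, 607}, |N(978)| = 2.
2-regular, N=103; a single 103-cycle (edge-transitive).
A has 52 distinct eigenvalues ≈ [2.0, 1.99628, 1.98513, 1.9666, 1.94076, 1.90769, 1.86752, 1.82041, 1.76653, 1.70608, 1.63928, 1.56638, 1.48765, 1.40339, 1.31391, 1.21954, 1.12063, 1.01756, 0.9107, 0.80045, 0.68722, 0.57144, 0.45353, 0.33394, 0.2131, 0.09147, -0.0305, -0.15236, -0.27365, -0.39392, -0.51273, -0.62963, -0.74418, -0.85597, -0.96458, -1.06959, -1.17063, -1.26731, -1.35928, -1.44619, -1.52772, -1.60357, -1.67345, -1.73711, -1.79431, -1.84483, -1.88849, -1.92512, -1.95459, -1.97679, -1.99163, -1.99907].
Lovász (edge-transitive): ϑ = −103·(-2*cos(pi/103))/((2)−(-2*cos(pi/103))) = 103*cos(pi/103)/(cos(pi/103) + 1).
Numerically 51.48802047.
51 ≤ 103*cos(pi/103)/(cos(pi/103) + 1) ≤ 52: both strict.

103*cos(pi/103)/(cos(pi/103) + 1)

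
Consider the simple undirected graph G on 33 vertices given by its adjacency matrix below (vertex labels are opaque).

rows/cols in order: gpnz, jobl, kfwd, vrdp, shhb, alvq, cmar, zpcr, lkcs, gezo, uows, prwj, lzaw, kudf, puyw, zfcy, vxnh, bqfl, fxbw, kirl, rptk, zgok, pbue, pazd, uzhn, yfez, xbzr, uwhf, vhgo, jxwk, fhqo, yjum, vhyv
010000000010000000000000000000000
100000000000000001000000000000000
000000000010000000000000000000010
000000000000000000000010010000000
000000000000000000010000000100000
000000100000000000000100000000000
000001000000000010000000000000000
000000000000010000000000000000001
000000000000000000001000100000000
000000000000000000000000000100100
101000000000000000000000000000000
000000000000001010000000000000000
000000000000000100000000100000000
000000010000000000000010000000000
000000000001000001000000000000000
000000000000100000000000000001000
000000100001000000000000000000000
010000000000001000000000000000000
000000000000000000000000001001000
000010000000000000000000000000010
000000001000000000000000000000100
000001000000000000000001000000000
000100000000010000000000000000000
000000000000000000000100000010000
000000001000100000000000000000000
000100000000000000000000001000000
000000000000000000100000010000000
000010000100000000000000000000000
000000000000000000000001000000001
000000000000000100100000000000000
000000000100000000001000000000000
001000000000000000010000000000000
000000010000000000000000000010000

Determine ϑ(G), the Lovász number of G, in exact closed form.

33*cos(pi/33)/(cos(pi/33) + 1)

Vertex yfez has 2 neighbors: vrdp, xbzr.
deg(puyw) = 2; N(puyw) = {prwj, bqfl}.
Vertex uzhn has 2 neighbors: lkcs, lzaw.
N(kfwd) = {uows, yjum}, |N(kfwd)| = 2.
Regular of degree 2 on 33 vertices: this is C_{33}, the 33-cycle.
A has 17 distinct eigenvalues ≈ [2.0, 1.963857, 1.856736, 1.682507, 1.447468, 1.160114, 0.83083, 0.471518, 0.095164, -0.28463, -0.654136, -1.0, -1.309721, -1.572106, -1.777671, -1.918986, -1.990944].
Lovász (edge-transitive): ϑ = −33·(-2*cos(pi/33))/((2)−(-2*cos(pi/33))) = 33*cos(pi/33)/(cos(pi/33) + 1).
≈ 16.46255859 (to 8 d.p.).
Sandwich: α(G)=16 ≤ ϑ(G)=33*cos(pi/33)/(cos(pi/33) + 1) ≤ χ(Ḡ)=17 (both strict).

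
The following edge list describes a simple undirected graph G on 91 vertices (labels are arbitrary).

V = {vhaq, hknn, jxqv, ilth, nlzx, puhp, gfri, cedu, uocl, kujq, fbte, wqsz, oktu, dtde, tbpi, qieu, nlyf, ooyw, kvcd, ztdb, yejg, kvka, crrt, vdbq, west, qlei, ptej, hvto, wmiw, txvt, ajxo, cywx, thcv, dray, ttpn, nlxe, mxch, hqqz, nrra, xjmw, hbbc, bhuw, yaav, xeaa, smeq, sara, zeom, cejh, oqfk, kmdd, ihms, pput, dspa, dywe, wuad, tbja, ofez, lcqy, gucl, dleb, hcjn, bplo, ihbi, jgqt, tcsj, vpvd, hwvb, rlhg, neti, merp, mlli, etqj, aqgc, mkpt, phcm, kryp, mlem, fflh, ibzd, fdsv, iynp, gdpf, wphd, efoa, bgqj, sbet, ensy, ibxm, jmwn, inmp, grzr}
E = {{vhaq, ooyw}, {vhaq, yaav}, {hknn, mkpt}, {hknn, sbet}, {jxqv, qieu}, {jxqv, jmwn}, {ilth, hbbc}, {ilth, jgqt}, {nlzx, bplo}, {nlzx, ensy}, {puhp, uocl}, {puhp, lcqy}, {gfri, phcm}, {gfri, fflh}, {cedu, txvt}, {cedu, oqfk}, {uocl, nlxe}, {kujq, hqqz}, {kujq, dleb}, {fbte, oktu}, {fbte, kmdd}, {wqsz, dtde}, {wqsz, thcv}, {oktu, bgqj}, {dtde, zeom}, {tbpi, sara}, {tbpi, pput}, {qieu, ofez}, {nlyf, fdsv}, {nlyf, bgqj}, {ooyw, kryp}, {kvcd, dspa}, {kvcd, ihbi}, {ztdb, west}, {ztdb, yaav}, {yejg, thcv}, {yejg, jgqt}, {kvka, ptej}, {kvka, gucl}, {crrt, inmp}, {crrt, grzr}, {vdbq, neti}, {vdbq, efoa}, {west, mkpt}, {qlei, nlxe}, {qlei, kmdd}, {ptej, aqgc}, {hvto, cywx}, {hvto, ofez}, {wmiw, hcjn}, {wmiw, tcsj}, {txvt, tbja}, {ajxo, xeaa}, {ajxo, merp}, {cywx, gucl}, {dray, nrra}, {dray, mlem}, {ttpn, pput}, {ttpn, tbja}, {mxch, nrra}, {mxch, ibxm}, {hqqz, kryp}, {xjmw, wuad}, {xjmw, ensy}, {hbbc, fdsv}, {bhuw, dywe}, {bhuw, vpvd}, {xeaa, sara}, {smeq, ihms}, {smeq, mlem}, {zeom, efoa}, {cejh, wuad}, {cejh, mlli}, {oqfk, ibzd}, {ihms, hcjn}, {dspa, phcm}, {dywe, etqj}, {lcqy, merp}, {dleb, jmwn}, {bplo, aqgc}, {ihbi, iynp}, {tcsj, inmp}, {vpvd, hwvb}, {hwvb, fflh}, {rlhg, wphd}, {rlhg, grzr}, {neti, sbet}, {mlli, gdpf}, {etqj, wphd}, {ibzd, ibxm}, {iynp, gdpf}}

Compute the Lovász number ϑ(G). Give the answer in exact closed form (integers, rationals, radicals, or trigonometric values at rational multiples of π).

91*cos(pi/91)/(cos(pi/91) + 1)

N(kujq) = {hqqz, dleb}, |N(kujq)| = 2.
N(qlei) = {nlxe, kmdd}, |N(qlei)| = 2.
Vertex sara has 2 neighbors: tbpi, xeaa.
deg(dray) = 2; N(dray) = {nrra, mlem}.
91-vertex 2-regular graph: this is C_{91}, the 91-cycle.
The 46 distinct eigenvalues: [2.0, 1.995235, 1.980961, 1.957247, 1.924206, 1.881995, 1.830816, 1.770912, 1.702569, 1.626112, 1.541906, 1.450353, 1.351887, 1.24698, 1.136129, 1.019865, 0.898741, 0.773333, 0.644241, 0.512078, 0.377475, 0.241073, 0.103523, -0.034521, -0.172401, -0.309459, -0.445042, -0.578504, -0.70921, -0.836536, -0.959875, -1.07864, -1.192265, -1.300208, -1.401955, -1.497021, -1.584954, -1.665333, -1.737776, -1.801938, -1.857512, -1.904235, -1.941884, -1.970278, -1.989283, -1.998808].
ϑ = −N·λ_min/(λ_max−λ_min) = −91·(-2*cos(pi/91))/(2−(-2*cos(pi/91))) = 91*cos(pi/91)/(cos(pi/91) + 1).
ϑ(G) ≈ 45.48644.
45 ≤ 91*cos(pi/91)/(cos(pi/91) + 1) ≤ 46: both strict.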